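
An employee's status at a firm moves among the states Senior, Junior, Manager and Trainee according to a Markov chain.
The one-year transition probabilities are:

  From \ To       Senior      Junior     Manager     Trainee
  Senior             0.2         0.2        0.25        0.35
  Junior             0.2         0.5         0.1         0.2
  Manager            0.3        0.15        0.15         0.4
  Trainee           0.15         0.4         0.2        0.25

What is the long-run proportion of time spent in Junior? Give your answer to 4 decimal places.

Let the stationary distribution be π with π = πP and π_1 + π_2 + π_3 + π_4 = 1.
π_1 = 0.2·π_1 + 0.2·π_2 + 0.3·π_3 + 0.15·π_4
π_2 = 0.2·π_1 + 0.5·π_2 + 0.15·π_3 + 0.4·π_4
π_3 = 0.25·π_1 + 0.1·π_2 + 0.15·π_3 + 0.2·π_4
Solving with the normalization constraint gives π = (0.2028, 0.3531, 0.1665, 0.2776).
So the stationary probability of Junior is 0.3531.

0.3531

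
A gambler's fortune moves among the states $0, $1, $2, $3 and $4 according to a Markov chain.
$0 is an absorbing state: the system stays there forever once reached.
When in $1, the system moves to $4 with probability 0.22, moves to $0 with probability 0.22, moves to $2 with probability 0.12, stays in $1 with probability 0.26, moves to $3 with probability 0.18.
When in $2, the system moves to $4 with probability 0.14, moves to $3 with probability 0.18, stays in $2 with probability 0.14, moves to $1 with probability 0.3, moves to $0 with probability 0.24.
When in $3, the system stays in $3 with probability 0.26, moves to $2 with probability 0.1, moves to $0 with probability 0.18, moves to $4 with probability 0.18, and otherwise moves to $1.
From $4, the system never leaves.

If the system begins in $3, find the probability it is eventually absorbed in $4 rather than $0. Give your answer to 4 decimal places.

Let h(s) be the probability of absorption at $4 starting from transient state s. Then h($4) = 1 and h($0) = 0. By first-step analysis:
h($1) = 0.22·0 + 0.26·h($1) + 0.12·h($2) + 0.18·h($3) + 0.22·1
h($2) = 0.24·0 + 0.3·h($1) + 0.14·h($2) + 0.18·h($3) + 0.14·1
h($3) = 0.18·0 + 0.28·h($1) + 0.1·h($2) + 0.26·h($3) + 0.18·1
Solving: h($1) = 0.4858, h($2) = 0.4339, h($3) = 0.4857.
Starting from $3, the probability is 0.4857.

0.4857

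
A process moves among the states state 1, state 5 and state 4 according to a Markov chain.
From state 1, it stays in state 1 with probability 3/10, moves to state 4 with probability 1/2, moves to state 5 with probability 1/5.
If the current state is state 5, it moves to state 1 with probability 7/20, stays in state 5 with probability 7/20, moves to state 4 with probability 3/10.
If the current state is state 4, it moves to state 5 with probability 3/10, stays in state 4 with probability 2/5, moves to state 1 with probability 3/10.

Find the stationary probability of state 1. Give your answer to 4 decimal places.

Let the stationary distribution be π with π = πP and π_1 + π_2 + π_3 = 1.
π_1 = 0.3·π_1 + 0.35·π_2 + 0.3·π_3
π_2 = 0.2·π_1 + 0.35·π_2 + 0.3·π_3
Solving with the normalization constraint gives π = (0.3141, 0.2827, 0.4031).
So the stationary probability of state 1 is 0.3141.

0.3141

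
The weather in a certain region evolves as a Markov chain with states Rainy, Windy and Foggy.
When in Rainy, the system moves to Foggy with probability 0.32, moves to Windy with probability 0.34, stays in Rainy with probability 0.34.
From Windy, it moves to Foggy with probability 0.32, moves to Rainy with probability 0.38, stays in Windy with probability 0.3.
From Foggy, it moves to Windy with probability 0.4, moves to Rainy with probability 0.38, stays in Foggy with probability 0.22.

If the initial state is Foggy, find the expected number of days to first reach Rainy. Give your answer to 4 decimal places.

2.6316

Let t(s) be the expected number of days to first reach Rainy from state s, with t(Rainy) = 0. Conditioning on the first day:
t(Windy) = 1 + 0.3·t(Windy) + 0.32·t(Foggy)
t(Foggy) = 1 + 0.4·t(Windy) + 0.22·t(Foggy)
Solving: t(Windy) = 2.6316, t(Foggy) = 2.6316.
Expected days from Foggy to Rainy: 2.6316.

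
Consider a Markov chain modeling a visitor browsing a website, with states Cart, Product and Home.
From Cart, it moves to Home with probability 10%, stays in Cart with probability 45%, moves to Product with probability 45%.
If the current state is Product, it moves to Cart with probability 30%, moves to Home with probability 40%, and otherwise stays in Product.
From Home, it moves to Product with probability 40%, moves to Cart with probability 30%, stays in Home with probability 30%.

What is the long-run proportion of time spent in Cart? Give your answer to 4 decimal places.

Let the stationary distribution be π with π = πP and π_1 + π_2 + π_3 = 1.
π_1 = 0.45·π_1 + 0.3·π_2 + 0.3·π_3
π_2 = 0.45·π_1 + 0.3·π_2 + 0.4·π_3
Solving with the normalization constraint gives π = (0.3529, 0.3797, 0.2674).
So the stationary probability of Cart is 0.3529.

0.3529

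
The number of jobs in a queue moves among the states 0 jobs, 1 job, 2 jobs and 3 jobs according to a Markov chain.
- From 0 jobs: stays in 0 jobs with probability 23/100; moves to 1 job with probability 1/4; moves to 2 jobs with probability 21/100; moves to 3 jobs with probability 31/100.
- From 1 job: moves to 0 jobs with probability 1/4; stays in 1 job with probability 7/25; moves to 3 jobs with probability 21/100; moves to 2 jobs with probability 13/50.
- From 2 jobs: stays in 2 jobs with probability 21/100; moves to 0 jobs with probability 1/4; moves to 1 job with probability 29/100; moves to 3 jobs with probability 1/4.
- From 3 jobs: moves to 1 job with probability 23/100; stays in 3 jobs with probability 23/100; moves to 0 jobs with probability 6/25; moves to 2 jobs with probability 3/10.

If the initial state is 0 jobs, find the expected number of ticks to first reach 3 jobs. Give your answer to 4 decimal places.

Let t(s) be the expected number of ticks to first reach 3 jobs from state s, with t(3 jobs) = 0. Conditioning on the first tick:
t(0 jobs) = 1 + 0.23·t(0 jobs) + 0.25·t(1 job) + 0.21·t(2 jobs)
t(1 job) = 1 + 0.25·t(0 jobs) + 0.28·t(1 job) + 0.26·t(2 jobs)
t(2 jobs) = 1 + 0.25·t(0 jobs) + 0.29·t(1 job) + 0.21·t(2 jobs)
Solving: t(0 jobs) = 3.7050, t(1 job) = 4.0992, t(2 jobs) = 3.9431.
Expected ticks from 0 jobs to 3 jobs: 3.7050.

3.7050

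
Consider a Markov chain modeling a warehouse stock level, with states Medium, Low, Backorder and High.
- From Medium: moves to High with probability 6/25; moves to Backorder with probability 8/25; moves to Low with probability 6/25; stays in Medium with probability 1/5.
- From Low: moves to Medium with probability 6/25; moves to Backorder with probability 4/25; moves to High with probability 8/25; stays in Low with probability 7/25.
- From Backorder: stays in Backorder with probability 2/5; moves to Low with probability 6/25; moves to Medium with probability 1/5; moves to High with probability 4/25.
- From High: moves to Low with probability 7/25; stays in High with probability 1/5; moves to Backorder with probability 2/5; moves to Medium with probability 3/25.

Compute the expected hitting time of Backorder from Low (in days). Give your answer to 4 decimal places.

3.8901

Let t(s) be the expected number of days to first reach Backorder from state s, with t(Backorder) = 0. Conditioning on the first day:
t(Medium) = 1 + 0.2·t(Medium) + 0.24·t(Low) + 0.24·t(High)
t(Low) = 1 + 0.24·t(Medium) + 0.28·t(Low) + 0.32·t(High)
t(High) = 1 + 0.12·t(Medium) + 0.28·t(Low) + 0.2·t(High)
Solving: t(Medium) = 3.3513, t(Low) = 3.8901, t(High) = 3.1142.
Expected days from Low to Backorder: 3.8901.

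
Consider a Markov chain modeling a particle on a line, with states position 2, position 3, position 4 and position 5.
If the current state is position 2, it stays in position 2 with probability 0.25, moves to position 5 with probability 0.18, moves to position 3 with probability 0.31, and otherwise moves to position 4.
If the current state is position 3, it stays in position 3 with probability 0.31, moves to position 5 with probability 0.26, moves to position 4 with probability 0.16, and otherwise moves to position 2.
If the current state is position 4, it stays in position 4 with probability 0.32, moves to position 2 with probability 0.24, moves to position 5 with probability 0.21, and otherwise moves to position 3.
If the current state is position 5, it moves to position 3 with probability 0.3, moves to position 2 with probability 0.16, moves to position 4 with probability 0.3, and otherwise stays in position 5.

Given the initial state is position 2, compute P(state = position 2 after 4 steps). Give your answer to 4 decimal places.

Propagate the distribution vector 4 steps from position 2.
After 0 steps: (1.0000, 0.0000, 0.0000, 0.0000)
After 1 step: (0.2500, 0.3100, 0.2600, 0.1800)
After 2 steps: (0.2374, 0.2874, 0.2518, 0.2234)
After 3 steps: (0.2331, 0.2876, 0.2553, 0.2240)
After 4 steps: (0.2330, 0.2873, 0.2555, 0.2241)
P(in position 2 after 4 steps) = 0.2330

0.2330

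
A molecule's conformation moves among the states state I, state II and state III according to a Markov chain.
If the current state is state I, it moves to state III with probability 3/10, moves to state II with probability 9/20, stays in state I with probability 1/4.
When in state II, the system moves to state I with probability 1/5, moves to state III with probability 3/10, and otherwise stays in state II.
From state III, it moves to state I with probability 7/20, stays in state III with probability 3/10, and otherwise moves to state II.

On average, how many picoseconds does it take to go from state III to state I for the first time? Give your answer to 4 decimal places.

3.4694

Let t(s) be the expected number of picoseconds to first reach state I from state s, with t(state I) = 0. Conditioning on the first picosecond:
t(state II) = 1 + 0.5·t(state II) + 0.3·t(state III)
t(state III) = 1 + 0.35·t(state II) + 0.3·t(state III)
Solving: t(state II) = 4.0816, t(state III) = 3.4694.
Expected picoseconds from state III to state I: 3.4694.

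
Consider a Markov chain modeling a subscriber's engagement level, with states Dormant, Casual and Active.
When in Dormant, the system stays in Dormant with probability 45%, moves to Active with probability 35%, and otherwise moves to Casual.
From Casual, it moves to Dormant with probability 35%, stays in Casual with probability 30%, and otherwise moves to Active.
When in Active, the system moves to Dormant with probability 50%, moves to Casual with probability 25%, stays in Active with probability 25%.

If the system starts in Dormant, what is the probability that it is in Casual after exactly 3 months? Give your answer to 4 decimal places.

0.2395

Propagate the distribution vector 3 months from Dormant.
After 0 months: (1.0000, 0.0000, 0.0000)
After 1 month: (0.4500, 0.2000, 0.3500)
After 2 months: (0.4475, 0.2375, 0.3150)
After 3 months: (0.4420, 0.2395, 0.3185)
P(in Casual after 3 months) = 0.2395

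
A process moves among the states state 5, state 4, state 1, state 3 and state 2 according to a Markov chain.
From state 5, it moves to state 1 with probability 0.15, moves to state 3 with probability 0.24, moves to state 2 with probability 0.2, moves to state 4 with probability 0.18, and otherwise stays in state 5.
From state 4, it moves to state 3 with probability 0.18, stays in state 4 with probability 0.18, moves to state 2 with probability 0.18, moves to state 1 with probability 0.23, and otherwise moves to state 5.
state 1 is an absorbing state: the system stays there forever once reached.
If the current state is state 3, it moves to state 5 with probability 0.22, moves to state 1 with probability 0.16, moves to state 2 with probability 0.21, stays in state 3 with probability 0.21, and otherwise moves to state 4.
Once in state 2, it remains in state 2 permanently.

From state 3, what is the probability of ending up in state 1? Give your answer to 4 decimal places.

Let h(s) be the probability of absorption at state 1 starting from transient state s. Then h(state 1) = 1 and h(state 2) = 0. By first-step analysis:
h(state 5) = 0.23·h(state 5) + 0.18·h(state 4) + 0.15·1 + 0.24·h(state 3) + 0.2·0
h(state 4) = 0.23·h(state 5) + 0.18·h(state 4) + 0.23·1 + 0.18·h(state 3) + 0.18·0
h(state 3) = 0.22·h(state 5) + 0.2·h(state 4) + 0.16·1 + 0.21·h(state 3) + 0.21·0
Solving: h(state 5) = 0.4568, h(state 4) = 0.5093, h(state 3) = 0.4587.
Starting from state 3, the probability is 0.4587.

0.4587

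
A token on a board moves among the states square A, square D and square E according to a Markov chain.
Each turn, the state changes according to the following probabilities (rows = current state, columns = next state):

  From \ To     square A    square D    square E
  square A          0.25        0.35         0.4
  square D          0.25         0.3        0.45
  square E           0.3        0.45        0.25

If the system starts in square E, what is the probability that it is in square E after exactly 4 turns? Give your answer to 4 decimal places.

Propagate the distribution vector 4 turns from square E.
After 0 turns: (0.0000, 0.0000, 1.0000)
After 1 turn: (0.3000, 0.4500, 0.2500)
After 2 turns: (0.2625, 0.3525, 0.3850)
After 3 turns: (0.2693, 0.3709, 0.3599)
After 4 turns: (0.2680, 0.3674, 0.3646)
P(in square E after 4 turns) = 0.3646

0.3646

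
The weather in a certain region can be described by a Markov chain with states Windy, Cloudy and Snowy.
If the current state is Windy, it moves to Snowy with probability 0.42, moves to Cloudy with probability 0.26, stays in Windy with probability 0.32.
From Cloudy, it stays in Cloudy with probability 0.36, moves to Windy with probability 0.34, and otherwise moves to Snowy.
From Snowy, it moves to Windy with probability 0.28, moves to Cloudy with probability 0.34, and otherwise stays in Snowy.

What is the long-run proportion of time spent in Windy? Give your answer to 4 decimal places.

0.3118

Let the stationary distribution be π with π = πP and π_1 + π_2 + π_3 = 1.
π_1 = 0.32·π_1 + 0.34·π_2 + 0.28·π_3
π_2 = 0.26·π_1 + 0.36·π_2 + 0.34·π_3
Solving with the normalization constraint gives π = (0.3118, 0.3215, 0.3668).
So the stationary probability of Windy is 0.3118.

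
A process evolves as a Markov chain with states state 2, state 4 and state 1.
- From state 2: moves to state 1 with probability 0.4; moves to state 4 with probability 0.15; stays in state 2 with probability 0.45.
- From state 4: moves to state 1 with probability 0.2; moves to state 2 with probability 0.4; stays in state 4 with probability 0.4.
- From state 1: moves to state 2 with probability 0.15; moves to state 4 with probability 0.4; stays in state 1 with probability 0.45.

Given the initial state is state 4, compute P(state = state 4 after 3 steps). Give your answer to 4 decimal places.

Propagate the distribution vector 3 steps from state 4.
After 0 steps: (0.0000, 1.0000, 0.0000)
After 1 step: (0.4000, 0.4000, 0.2000)
After 2 steps: (0.3700, 0.3000, 0.3300)
After 3 steps: (0.3360, 0.3075, 0.3565)
P(in state 4 after 3 steps) = 0.3075

0.3075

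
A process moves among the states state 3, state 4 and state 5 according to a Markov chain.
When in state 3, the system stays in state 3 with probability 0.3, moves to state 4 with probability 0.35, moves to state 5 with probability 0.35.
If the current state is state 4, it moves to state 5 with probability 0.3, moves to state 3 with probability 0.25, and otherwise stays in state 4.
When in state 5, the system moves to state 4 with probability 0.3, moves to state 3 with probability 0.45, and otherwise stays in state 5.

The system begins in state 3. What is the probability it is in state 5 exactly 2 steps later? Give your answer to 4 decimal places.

Sum over the intermediate state after 1 step:
P = P(state 3→state 3)·P(state 3→state 5) + P(state 3→state 4)·P(state 4→state 5) + P(state 3→state 5)·P(state 5→state 5)
  = 0.3×0.35 + 0.35×0.3 + 0.35×0.25
  = 0.1050 + 0.1050 + 0.0875 = 0.2975

0.2975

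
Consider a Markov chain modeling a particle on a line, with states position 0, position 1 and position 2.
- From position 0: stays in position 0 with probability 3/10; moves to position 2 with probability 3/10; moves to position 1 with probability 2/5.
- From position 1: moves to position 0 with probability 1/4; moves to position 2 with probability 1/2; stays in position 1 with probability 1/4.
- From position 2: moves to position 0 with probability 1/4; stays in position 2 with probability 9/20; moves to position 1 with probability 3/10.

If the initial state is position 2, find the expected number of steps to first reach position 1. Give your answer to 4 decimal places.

Let t(s) be the expected number of steps to first reach position 1 from state s, with t(position 1) = 0. Conditioning on the first step:
t(position 0) = 1 + 0.3·t(position 0) + 0.3·t(position 2)
t(position 2) = 1 + 0.25·t(position 0) + 0.45·t(position 2)
Solving: t(position 0) = 2.7419, t(position 2) = 3.0645.
Expected steps from position 2 to position 1: 3.0645.

3.0645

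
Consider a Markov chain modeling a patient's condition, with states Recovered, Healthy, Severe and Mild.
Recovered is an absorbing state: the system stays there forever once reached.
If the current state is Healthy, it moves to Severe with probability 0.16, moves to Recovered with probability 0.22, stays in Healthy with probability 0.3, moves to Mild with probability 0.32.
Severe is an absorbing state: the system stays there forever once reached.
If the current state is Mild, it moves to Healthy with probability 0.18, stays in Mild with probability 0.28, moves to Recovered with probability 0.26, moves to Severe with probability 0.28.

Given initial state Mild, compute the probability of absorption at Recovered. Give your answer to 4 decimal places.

Let h(s) be the probability of absorption at Recovered starting from transient state s. Then h(Recovered) = 1 and h(Severe) = 0. By first-step analysis:
h(Healthy) = 0.22·1 + 0.3·h(Healthy) + 0.16·0 + 0.32·h(Mild)
h(Mild) = 0.26·1 + 0.18·h(Healthy) + 0.28·0 + 0.28·h(Mild)
Solving: h(Healthy) = 0.5412, h(Mild) = 0.4964.
Starting from Mild, the probability is 0.4964.

0.4964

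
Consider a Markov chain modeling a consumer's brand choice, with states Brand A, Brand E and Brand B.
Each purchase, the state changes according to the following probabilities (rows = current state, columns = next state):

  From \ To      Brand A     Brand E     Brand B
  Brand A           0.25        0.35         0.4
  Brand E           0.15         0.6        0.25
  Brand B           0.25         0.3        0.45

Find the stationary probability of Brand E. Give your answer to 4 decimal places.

0.4433

Let the stationary distribution be π with π = πP and π_1 + π_2 + π_3 = 1.
π_1 = 0.25·π_1 + 0.15·π_2 + 0.25·π_3
π_2 = 0.35·π_1 + 0.6·π_2 + 0.3·π_3
Solving with the normalization constraint gives π = (0.2057, 0.4433, 0.3511).
So the stationary probability of Brand E is 0.4433.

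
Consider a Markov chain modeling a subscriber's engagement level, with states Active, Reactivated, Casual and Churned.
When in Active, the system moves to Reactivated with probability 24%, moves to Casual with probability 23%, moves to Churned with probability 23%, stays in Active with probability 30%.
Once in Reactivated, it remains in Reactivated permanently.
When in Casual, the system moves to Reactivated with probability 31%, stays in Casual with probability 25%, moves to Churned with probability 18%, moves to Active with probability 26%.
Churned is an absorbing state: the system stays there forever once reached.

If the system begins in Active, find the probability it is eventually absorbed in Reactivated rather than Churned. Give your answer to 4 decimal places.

0.5402

Let h(s) be the probability of absorption at Reactivated starting from transient state s. Then h(Reactivated) = 1 and h(Churned) = 0. By first-step analysis:
h(Active) = 0.3·h(Active) + 0.24·1 + 0.23·h(Casual) + 0.23·0
h(Casual) = 0.26·h(Active) + 0.31·1 + 0.25·h(Casual) + 0.18·0
Solving: h(Active) = 0.5402, h(Casual) = 0.6006.
Starting from Active, the probability is 0.5402.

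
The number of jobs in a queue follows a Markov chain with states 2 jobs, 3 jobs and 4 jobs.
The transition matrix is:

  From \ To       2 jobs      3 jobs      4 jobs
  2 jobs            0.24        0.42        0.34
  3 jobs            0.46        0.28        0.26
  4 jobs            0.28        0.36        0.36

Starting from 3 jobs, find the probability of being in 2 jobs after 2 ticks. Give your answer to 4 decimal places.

0.3120

Sum over the intermediate state after 1 tick:
P = P(3 jobs→2 jobs)·P(2 jobs→2 jobs) + P(3 jobs→3 jobs)·P(3 jobs→2 jobs) + P(3 jobs→4 jobs)·P(4 jobs→2 jobs)
  = 0.46×0.24 + 0.28×0.46 + 0.26×0.28
  = 0.1104 + 0.1288 + 0.0728 = 0.3120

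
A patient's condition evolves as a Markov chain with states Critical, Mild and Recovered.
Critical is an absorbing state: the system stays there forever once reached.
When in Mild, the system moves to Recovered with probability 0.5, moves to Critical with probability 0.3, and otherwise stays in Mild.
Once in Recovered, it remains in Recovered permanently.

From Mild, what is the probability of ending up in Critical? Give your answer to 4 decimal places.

Let h(s) be the probability of absorption at Critical starting from transient state s. Then h(Critical) = 1 and h(Recovered) = 0. By first-step analysis:
h(Mild) = 0.3·1 + 0.2·h(Mild) + 0.5·0
Solving: h(Mild) = 0.3750.
Starting from Mild, the probability is 0.3750.

0.3750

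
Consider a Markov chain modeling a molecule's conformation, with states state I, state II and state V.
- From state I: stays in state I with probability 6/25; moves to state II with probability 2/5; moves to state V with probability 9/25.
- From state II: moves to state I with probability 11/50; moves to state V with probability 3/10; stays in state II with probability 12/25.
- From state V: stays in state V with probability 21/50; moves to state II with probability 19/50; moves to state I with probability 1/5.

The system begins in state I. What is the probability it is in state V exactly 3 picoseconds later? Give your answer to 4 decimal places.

0.3560

Propagate the distribution vector 3 picoseconds from state I.
After 0 picoseconds: (1.0000, 0.0000, 0.0000)
After 1 picosecond: (0.2400, 0.4000, 0.3600)
After 2 picoseconds: (0.2176, 0.4248, 0.3576)
After 3 picoseconds: (0.2172, 0.4268, 0.3560)
P(in state V after 3 picoseconds) = 0.3560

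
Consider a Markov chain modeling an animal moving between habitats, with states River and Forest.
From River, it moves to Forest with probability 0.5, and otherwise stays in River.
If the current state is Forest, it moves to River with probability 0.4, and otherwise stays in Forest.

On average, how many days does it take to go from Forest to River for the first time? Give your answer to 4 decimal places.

2.5000

Let t(s) be the expected number of days to first reach River from state s, with t(River) = 0. Conditioning on the first day:
t(Forest) = 1 + 0.6·t(Forest)
Solving: t(Forest) = 2.5000.
Expected days from Forest to River: 2.5000.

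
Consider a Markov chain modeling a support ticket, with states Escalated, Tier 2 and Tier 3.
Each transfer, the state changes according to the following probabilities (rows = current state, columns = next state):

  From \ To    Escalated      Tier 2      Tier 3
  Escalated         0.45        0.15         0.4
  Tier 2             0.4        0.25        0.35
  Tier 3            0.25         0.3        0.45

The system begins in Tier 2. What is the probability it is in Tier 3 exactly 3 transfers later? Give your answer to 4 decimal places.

Propagate the distribution vector 3 transfers from Tier 2.
After 0 transfers: (0.0000, 1.0000, 0.0000)
After 1 transfer: (0.4000, 0.2500, 0.3500)
After 2 transfers: (0.3675, 0.2275, 0.4050)
After 3 transfers: (0.3576, 0.2335, 0.4089)
P(in Tier 3 after 3 transfers) = 0.4089

0.4089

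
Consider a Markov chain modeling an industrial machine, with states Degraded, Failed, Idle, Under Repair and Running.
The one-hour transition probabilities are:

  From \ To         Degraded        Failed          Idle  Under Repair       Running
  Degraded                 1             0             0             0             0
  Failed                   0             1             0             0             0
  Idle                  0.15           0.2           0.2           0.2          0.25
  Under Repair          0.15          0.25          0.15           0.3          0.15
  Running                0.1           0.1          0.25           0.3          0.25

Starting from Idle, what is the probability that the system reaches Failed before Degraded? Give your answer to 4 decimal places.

0.5778

Let h(s) be the probability of absorption at Failed starting from transient state s. Then h(Failed) = 1 and h(Degraded) = 0. By first-step analysis:
h(Idle) = 0.15·0 + 0.2·1 + 0.2·h(Idle) + 0.2·h(Under Repair) + 0.25·h(Running)
h(Under Repair) = 0.15·0 + 0.25·1 + 0.15·h(Idle) + 0.3·h(Under Repair) + 0.15·h(Running)
h(Running) = 0.1·0 + 0.1·1 + 0.25·h(Idle) + 0.3·h(Under Repair) + 0.25·h(Running)
Solving: h(Idle) = 0.5778, h(Under Repair) = 0.6024, h(Running) = 0.5669.
Starting from Idle, the probability is 0.5778.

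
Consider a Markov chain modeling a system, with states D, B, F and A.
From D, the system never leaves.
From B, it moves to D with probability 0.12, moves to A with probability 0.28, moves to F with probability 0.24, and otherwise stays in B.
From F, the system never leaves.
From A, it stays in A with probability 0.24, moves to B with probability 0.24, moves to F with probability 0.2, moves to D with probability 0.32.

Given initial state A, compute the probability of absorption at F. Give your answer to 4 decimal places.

0.4427

Let h(s) be the probability of absorption at F starting from transient state s. Then h(F) = 1 and h(D) = 0. By first-step analysis:
h(B) = 0.12·0 + 0.36·h(B) + 0.24·1 + 0.28·h(A)
h(A) = 0.32·0 + 0.24·h(B) + 0.2·1 + 0.24·h(A)
Solving: h(B) = 0.5687, h(A) = 0.4427.
Starting from A, the probability is 0.4427.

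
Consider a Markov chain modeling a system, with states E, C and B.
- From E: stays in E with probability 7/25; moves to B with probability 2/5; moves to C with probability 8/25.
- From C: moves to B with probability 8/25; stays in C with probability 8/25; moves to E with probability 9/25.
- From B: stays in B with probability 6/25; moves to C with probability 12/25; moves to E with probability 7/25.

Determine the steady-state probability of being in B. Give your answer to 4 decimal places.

Let the stationary distribution be π with π = πP and π_1 + π_2 + π_3 = 1.
π_1 = 0.28·π_1 + 0.36·π_2 + 0.28·π_3
π_2 = 0.32·π_1 + 0.32·π_2 + 0.48·π_3
Solving with the normalization constraint gives π = (0.3097, 0.3711, 0.3192).
So the stationary probability of B is 0.3192.

0.3192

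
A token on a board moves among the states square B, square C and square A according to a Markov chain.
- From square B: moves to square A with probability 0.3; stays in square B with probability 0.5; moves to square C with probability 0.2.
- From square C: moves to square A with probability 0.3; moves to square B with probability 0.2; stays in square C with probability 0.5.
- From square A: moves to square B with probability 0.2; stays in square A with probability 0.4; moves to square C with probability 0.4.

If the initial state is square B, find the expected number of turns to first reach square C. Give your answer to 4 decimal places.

Let t(s) be the expected number of turns to first reach square C from state s, with t(square C) = 0. Conditioning on the first turn:
t(square B) = 1 + 0.5·t(square B) + 0.3·t(square A)
t(square A) = 1 + 0.2·t(square B) + 0.4·t(square A)
Solving: t(square B) = 3.7500, t(square A) = 2.9167.
Expected turns from square B to square C: 3.7500.

3.7500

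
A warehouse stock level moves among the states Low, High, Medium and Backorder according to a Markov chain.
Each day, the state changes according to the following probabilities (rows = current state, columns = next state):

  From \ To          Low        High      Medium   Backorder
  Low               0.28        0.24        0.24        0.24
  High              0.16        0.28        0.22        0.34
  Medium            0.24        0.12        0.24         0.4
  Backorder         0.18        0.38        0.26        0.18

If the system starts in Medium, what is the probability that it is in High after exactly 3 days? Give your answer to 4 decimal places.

Propagate the distribution vector 3 days from Medium.
After 0 days: (0.0000, 0.0000, 1.0000, 0.0000)
After 1 day: (0.2400, 0.1200, 0.2400, 0.4000)
After 2 days: (0.2160, 0.2720, 0.2456, 0.2664)
After 3 days: (0.2109, 0.2587, 0.2399, 0.2905)
P(in High after 3 days) = 0.2587

0.2587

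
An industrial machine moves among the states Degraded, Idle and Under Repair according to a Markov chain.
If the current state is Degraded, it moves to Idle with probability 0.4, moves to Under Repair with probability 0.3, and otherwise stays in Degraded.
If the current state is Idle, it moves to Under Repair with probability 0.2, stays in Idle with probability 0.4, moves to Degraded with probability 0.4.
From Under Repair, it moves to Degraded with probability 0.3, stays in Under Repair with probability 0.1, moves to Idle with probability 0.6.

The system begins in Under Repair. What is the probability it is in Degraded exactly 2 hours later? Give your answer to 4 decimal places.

Sum over the intermediate state after 1 hour:
P = P(Under Repair→Degraded)·P(Degraded→Degraded) + P(Under Repair→Idle)·P(Idle→Degraded) + P(Under Repair→Under Repair)·P(Under Repair→Degraded)
  = 0.3×0.3 + 0.6×0.4 + 0.1×0.3
  = 0.0900 + 0.2400 + 0.0300 = 0.3600

0.3600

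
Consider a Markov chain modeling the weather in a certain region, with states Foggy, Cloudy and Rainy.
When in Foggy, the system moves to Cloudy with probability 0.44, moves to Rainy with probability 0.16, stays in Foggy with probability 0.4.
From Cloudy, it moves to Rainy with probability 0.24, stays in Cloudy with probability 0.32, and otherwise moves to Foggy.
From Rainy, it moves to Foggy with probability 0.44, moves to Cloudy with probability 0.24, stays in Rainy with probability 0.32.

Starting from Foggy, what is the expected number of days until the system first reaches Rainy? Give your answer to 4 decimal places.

Let t(s) be the expected number of days to first reach Rainy from state s, with t(Rainy) = 0. Conditioning on the first day:
t(Foggy) = 1 + 0.4·t(Foggy) + 0.44·t(Cloudy)
t(Cloudy) = 1 + 0.44·t(Foggy) + 0.32·t(Cloudy)
Solving: t(Foggy) = 5.2239, t(Cloudy) = 4.8507.
Expected days from Foggy to Rainy: 5.2239.

5.2239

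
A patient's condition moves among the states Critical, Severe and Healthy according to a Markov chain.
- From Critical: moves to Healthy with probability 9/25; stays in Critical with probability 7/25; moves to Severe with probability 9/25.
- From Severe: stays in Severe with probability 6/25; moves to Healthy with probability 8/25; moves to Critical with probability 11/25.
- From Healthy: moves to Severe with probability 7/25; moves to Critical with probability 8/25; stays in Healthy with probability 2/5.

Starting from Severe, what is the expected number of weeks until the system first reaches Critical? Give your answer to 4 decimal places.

Let t(s) be the expected number of weeks to first reach Critical from state s, with t(Critical) = 0. Conditioning on the first week:
t(Severe) = 1 + 0.24·t(Severe) + 0.32·t(Healthy)
t(Healthy) = 1 + 0.28·t(Severe) + 0.4·t(Healthy)
Solving: t(Severe) = 2.5109, t(Healthy) = 2.8384.
Expected weeks from Severe to Critical: 2.5109.

2.5109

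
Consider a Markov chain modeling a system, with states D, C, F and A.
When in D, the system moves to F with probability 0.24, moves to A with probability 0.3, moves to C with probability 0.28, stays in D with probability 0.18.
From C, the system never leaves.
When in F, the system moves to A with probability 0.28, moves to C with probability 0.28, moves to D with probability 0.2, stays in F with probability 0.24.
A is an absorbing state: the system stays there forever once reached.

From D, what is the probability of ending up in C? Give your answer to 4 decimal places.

Let h(s) be the probability of absorption at C starting from transient state s. Then h(C) = 1 and h(A) = 0. By first-step analysis:
h(D) = 0.18·h(D) + 0.28·1 + 0.24·h(F) + 0.3·0
h(F) = 0.2·h(D) + 0.28·1 + 0.24·h(F) + 0.28·0
Solving: h(D) = 0.4868, h(F) = 0.4965.
Starting from D, the probability is 0.4868.

0.4868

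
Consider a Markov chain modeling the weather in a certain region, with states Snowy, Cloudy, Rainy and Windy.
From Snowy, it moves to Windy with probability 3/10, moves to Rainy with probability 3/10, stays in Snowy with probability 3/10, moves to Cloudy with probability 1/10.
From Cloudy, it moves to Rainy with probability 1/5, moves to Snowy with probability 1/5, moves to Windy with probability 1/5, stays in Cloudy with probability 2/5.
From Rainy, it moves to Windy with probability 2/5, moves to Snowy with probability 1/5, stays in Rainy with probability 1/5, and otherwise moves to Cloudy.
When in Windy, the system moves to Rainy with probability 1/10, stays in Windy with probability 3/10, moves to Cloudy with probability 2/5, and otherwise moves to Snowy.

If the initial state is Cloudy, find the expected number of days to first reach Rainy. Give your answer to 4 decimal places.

5.0625

Let t(s) be the expected number of days to first reach Rainy from state s, with t(Rainy) = 0. Conditioning on the first day:
t(Snowy) = 1 + 0.3·t(Snowy) + 0.1·t(Cloudy) + 0.3·t(Windy)
t(Cloudy) = 1 + 0.2·t(Snowy) + 0.4·t(Cloudy) + 0.2·t(Windy)
t(Windy) = 1 + 0.2·t(Snowy) + 0.4·t(Cloudy) + 0.3·t(Windy)
Solving: t(Snowy) = 4.5625, t(Cloudy) = 5.0625, t(Windy) = 5.6250.
Expected days from Cloudy to Rainy: 5.0625.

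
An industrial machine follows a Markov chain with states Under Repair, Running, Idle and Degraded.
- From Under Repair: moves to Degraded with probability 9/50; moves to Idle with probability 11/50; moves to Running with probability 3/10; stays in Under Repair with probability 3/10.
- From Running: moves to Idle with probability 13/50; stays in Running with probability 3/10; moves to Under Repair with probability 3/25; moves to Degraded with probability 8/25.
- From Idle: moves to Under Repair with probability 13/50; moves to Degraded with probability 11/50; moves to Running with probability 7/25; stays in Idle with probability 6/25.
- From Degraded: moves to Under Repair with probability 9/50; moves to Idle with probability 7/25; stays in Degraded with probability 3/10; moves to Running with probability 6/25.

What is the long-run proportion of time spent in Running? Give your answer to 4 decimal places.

0.2793

Let the stationary distribution be π with π = πP and π_1 + π_2 + π_3 + π_4 = 1.
π_1 = 0.3·π_1 + 0.12·π_2 + 0.26·π_3 + 0.18·π_4
π_2 = 0.3·π_1 + 0.3·π_2 + 0.28·π_3 + 0.24·π_4
π_3 = 0.22·π_1 + 0.26·π_2 + 0.24·π_3 + 0.28·π_4
Solving with the normalization constraint gives π = (0.2084, 0.2793, 0.2518, 0.2604).
So the stationary probability of Running is 0.2793.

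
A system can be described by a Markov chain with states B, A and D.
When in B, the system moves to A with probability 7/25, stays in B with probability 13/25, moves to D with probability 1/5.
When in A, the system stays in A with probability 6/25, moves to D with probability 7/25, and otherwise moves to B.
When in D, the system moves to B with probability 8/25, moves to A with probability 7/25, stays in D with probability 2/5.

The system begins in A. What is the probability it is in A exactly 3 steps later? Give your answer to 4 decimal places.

Propagate the distribution vector 3 steps from A.
After 0 steps: (0.0000, 1.0000, 0.0000)
After 1 step: (0.4800, 0.2400, 0.2800)
After 2 steps: (0.4544, 0.2704, 0.2752)
After 3 steps: (0.4541, 0.2692, 0.2767)
P(in A after 3 steps) = 0.2692

0.2692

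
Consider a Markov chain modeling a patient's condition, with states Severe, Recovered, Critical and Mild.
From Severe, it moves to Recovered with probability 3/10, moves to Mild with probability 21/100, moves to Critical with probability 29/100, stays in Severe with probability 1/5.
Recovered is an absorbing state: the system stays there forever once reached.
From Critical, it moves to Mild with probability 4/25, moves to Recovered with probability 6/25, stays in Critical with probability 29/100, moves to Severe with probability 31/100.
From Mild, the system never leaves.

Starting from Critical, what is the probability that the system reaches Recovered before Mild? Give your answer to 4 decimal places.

Let h(s) be the probability of absorption at Recovered starting from transient state s. Then h(Recovered) = 1 and h(Mild) = 0. By first-step analysis:
h(Severe) = 0.2·h(Severe) + 0.3·1 + 0.29·h(Critical) + 0.21·0
h(Critical) = 0.31·h(Severe) + 0.24·1 + 0.29·h(Critical) + 0.16·0
Solving: h(Severe) = 0.5911, h(Critical) = 0.5961.
Starting from Critical, the probability is 0.5961.

0.5961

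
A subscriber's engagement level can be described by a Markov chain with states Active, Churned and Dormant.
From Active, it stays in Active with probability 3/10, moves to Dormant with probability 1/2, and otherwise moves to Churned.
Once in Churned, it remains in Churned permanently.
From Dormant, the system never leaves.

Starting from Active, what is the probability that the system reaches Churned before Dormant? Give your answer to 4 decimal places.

Let h(s) be the probability of absorption at Churned starting from transient state s. Then h(Churned) = 1 and h(Dormant) = 0. By first-step analysis:
h(Active) = 0.3·h(Active) + 0.2·1 + 0.5·0
Solving: h(Active) = 0.2857.
Starting from Active, the probability is 0.2857.

0.2857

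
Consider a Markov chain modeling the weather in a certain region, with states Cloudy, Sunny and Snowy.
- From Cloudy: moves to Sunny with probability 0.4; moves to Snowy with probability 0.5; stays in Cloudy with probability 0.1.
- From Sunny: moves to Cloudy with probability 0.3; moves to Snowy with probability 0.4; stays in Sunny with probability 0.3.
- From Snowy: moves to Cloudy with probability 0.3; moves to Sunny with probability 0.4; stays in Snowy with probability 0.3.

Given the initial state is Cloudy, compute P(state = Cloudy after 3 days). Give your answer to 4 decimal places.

Propagate the distribution vector 3 days from Cloudy.
After 0 days: (1.0000, 0.0000, 0.0000)
After 1 day: (0.1000, 0.4000, 0.5000)
After 2 days: (0.2800, 0.3600, 0.3600)
After 3 days: (0.2440, 0.3640, 0.3920)
P(in Cloudy after 3 days) = 0.2440

0.2440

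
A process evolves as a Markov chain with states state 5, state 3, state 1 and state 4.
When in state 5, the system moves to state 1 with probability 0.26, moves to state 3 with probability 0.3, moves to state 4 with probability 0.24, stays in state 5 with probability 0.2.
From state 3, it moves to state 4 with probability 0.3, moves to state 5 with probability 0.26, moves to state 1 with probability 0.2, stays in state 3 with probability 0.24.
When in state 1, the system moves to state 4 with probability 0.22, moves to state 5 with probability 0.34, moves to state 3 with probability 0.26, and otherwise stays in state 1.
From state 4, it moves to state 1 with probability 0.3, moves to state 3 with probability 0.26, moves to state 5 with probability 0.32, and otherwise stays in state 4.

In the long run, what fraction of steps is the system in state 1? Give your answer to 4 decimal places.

0.2343

Let the stationary distribution be π with π = πP and π_1 + π_2 + π_3 + π_4 = 1.
π_1 = 0.2·π_1 + 0.26·π_2 + 0.34·π_3 + 0.32·π_4
π_2 = 0.3·π_1 + 0.24·π_2 + 0.26·π_3 + 0.26·π_4
π_3 = 0.26·π_1 + 0.2·π_2 + 0.18·π_3 + 0.3·π_4
Solving with the normalization constraint gives π = (0.2757, 0.2657, 0.2343, 0.2243).
So the stationary probability of state 1 is 0.2343.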